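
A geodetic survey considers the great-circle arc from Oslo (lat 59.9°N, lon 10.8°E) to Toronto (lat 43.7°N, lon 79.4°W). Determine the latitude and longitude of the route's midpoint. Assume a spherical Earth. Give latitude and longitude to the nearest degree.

Write both endpoints as unit vectors p₁, p₂ with components (cos φ cos λ, cos φ sin λ, sin φ).
The central angle between the endpoints is δ = arccos(p₁·p₂) ≈ 0.932 rad (53.4°).
Interpolate at f = 1/2 with slerp weights a = sin((1−f)δ)/sin δ ≈ 0.560, b = sin(fδ)/sin δ ≈ 0.560.
p = a·p₁ + b·p₂ ≈ (0.350, -0.345, 0.871); φ = arcsin(p_z) ≈ 60.55°, λ = atan2(p_y, p_x) ≈ -44.59°.

≈ lat 61°N, lon 45°W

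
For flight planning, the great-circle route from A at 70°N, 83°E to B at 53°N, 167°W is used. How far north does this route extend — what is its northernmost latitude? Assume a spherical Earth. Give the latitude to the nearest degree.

The great circle lies in the plane with unit normal n̂ = (p₁ × p₂)/|p₁ × p₂|.
Here n̂_z ≈ +0.264; the vertex latitude is φ_max = arccos|n̂_z| ≈ 74.7°.

≈ 75°N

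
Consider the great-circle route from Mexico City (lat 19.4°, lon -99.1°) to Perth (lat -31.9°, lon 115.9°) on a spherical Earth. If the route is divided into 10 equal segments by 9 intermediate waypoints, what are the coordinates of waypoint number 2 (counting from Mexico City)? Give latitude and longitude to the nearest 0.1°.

≈ lat 3.9°, lon -124.5°

Convert each endpoint to a unit vector on the sphere (x = cos φ cos λ, y = cos φ sin λ, z = sin φ).
The central angle between the endpoints is δ = arccos(p₁·p₂) ≈ 2.553 rad (146.3°).
Interpolate at f = 2/10 with slerp weights a = sin((1−f)δ)/sin δ ≈ 1.604, b = sin(fδ)/sin δ ≈ 0.880.
p = a·p₁ + b·p₂ ≈ (-0.565, -0.822, 0.068); φ = arcsin(p_z) ≈ 3.90°, λ = atan2(p_y, p_x) ≈ -124.52°.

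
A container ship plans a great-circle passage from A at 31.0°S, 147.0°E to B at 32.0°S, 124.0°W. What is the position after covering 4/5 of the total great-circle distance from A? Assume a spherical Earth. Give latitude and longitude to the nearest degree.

The haversine formula gives a central angle δ ≈ 1.281 rad (73.4°) between the endpoints.
Interpolate at f = 4/5 with slerp weights a = sin((1−f)δ)/sin δ ≈ 0.264, b = sin(fδ)/sin δ ≈ 0.892.
p = a·p₁ + b·p₂ ≈ (-0.613, -0.504, -0.609); φ = arcsin(p_z) ≈ -37.50°, λ = atan2(p_y, p_x) ≈ -140.60°.

≈ 38°S, 141°W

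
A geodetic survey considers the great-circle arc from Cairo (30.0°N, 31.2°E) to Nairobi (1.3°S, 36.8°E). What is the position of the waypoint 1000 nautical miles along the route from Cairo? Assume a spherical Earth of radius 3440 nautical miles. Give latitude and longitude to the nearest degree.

Write both endpoints as unit vectors p₁, p₂ with components (cos φ cos λ, cos φ sin λ, sin φ).
The central angle between the endpoints is δ = arccos(p₁·p₂) ≈ 0.554 rad (31.8°). The total great-circle distance is δ·R ≈ 0.554 × 3440 ≈ 1906 nmi, so the target fraction is f = 1000/1906 ≈ 0.525.
Interpolate at f ≈ 0.525 with slerp weights a = sin((1−f)δ)/sin δ ≈ 0.495, b = sin(fδ)/sin δ ≈ 0.545.
p = a·p₁ + b·p₂ ≈ (0.803, 0.548, 0.235); φ = arcsin(p_z) ≈ 13.60°, λ = atan2(p_y, p_x) ≈ 34.33°.

≈ 14°N, 34°E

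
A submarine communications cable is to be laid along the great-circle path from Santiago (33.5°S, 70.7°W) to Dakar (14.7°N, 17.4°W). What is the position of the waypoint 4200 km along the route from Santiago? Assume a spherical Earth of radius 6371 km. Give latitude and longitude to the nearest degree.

≈ (9°S, 40°W)

Write both endpoints as unit vectors p₁, p₂ with components (cos φ cos λ, cos φ sin λ, sin φ).
The central angle between the endpoints is δ = arccos(p₁·p₂) ≈ 1.222 rad (70.0°). The total great-circle distance is δ·R ≈ 1.222 × 6371 ≈ 7784 km, so the target fraction is f = 4200/7784 ≈ 0.540.
Interpolate at f ≈ 0.540 with slerp weights a = sin((1−f)δ)/sin δ ≈ 0.568, b = sin(fδ)/sin δ ≈ 0.652.
p = a·p₁ + b·p₂ ≈ (0.758, -0.635, -0.148); φ = arcsin(p_z) ≈ -8.50°, λ = atan2(p_y, p_x) ≈ -39.96°.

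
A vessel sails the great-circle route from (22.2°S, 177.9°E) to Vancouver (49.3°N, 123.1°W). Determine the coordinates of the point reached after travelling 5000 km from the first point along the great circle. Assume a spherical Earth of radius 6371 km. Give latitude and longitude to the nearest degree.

Convert each endpoint to a unit vector on the sphere (x = cos φ cos λ, y = cos φ sin λ, z = sin φ).
The central angle between the endpoints is δ = arccos(p₁·p₂) ≈ 1.546 rad (88.6°). The total great-circle distance is δ·R ≈ 1.546 × 6371 ≈ 9851 km, so the target fraction is f = 5000/9851 ≈ 0.508.
Interpolate at f ≈ 0.508 with slerp weights a = sin((1−f)δ)/sin δ ≈ 0.690, b = sin(fδ)/sin δ ≈ 0.707.
p = a·p₁ + b·p₂ ≈ (-0.890, -0.363, 0.275); φ = arcsin(p_z) ≈ 15.97°, λ = atan2(p_y, p_x) ≈ -157.83°.

≈ (16°N, 158°W)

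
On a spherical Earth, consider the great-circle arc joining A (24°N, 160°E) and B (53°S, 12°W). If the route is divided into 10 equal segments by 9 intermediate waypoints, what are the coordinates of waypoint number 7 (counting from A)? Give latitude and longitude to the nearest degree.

≈ (77°S, 112°E)

Convert each endpoint to a unit vector on the sphere (x = cos φ cos λ, y = cos φ sin λ, z = sin φ).
The central angle between the endpoints is δ = arccos(p₁·p₂) ≈ 2.625 rad (150.4°).
Interpolate at f = 7/10 with slerp weights a = sin((1−f)δ)/sin δ ≈ 1.433, b = sin(fδ)/sin δ ≈ 1.952.
p = a·p₁ + b·p₂ ≈ (-0.082, 0.204, -0.976); φ = arcsin(p_z) ≈ -77.33°, λ = atan2(p_y, p_x) ≈ 111.82°.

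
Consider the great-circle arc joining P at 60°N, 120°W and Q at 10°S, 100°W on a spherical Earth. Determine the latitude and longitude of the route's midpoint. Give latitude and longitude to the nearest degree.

≈ 25°N, 107°W

The haversine formula gives a central angle δ ≈ 1.253 rad (71.8°) between the endpoints.
Interpolate at f = 1/2 with slerp weights a = sin((1−f)δ)/sin δ ≈ 0.617, b = sin(fδ)/sin δ ≈ 0.617.
p = a·p₁ + b·p₂ ≈ (-0.260, -0.866, 0.427); φ = arcsin(p_z) ≈ 25.30°, λ = atan2(p_y, p_x) ≈ -106.70°.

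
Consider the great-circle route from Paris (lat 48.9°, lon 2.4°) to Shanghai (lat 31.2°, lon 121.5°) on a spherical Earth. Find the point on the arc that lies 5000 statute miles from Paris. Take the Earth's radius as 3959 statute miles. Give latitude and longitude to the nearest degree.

Write both endpoints as unit vectors p₁, p₂ with components (cos φ cos λ, cos φ sin λ, sin φ).
The central angle between the endpoints is δ = arccos(p₁·p₂) ≈ 1.454 rad (83.3°). The total great-circle distance is δ·R ≈ 1.454 × 3959 ≈ 5755 mi, so the target fraction is f = 5000/5755 ≈ 0.869.
Interpolate at f ≈ 0.869 with slerp weights a = sin((1−f)δ)/sin δ ≈ 0.191, b = sin(fδ)/sin δ ≈ 0.960.
p = a·p₁ + b·p₂ ≈ (-0.304, 0.705, 0.641); φ = arcsin(p_z) ≈ 39.86°, λ = atan2(p_y, p_x) ≈ 113.29°.

≈ lat 40°, lon 113°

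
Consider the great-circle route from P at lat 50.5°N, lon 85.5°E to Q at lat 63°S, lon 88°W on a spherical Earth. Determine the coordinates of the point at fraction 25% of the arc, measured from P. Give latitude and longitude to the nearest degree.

≈ lat 9°N, lon 77°E

Write both endpoints as unit vectors p₁, p₂ with components (cos φ cos λ, cos φ sin λ, sin φ).
The central angle between the endpoints is δ = arccos(p₁·p₂) ≈ 2.915 rad (167.0°).
Interpolate at f = 0.25 with slerp weights a = sin((1−f)δ)/sin δ ≈ 3.635, b = sin(fδ)/sin δ ≈ 2.964.
p = a·p₁ + b·p₂ ≈ (0.228, 0.960, 0.163); φ = arcsin(p_z) ≈ 9.40°, λ = atan2(p_y, p_x) ≈ 76.62°.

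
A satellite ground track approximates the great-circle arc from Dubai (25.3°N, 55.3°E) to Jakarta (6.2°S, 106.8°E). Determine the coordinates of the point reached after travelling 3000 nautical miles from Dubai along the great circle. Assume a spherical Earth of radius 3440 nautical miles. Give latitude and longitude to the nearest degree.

≈ 1°S, 99°E

Write both endpoints as unit vectors p₁, p₂ with components (cos φ cos λ, cos φ sin λ, sin φ).
The central angle between the endpoints is δ = arccos(p₁·p₂) ≈ 1.032 rad (59.1°). The total great-circle distance is δ·R ≈ 1.032 × 3440 ≈ 3549 nmi, so the target fraction is f = 3000/3549 ≈ 0.845.
Interpolate at f ≈ 0.845 with slerp weights a = sin((1−f)δ)/sin δ ≈ 0.185, b = sin(fδ)/sin δ ≈ 0.892.
p = a·p₁ + b·p₂ ≈ (-0.161, 0.987, -0.017); φ = arcsin(p_z) ≈ -0.99°, λ = atan2(p_y, p_x) ≈ 99.27°.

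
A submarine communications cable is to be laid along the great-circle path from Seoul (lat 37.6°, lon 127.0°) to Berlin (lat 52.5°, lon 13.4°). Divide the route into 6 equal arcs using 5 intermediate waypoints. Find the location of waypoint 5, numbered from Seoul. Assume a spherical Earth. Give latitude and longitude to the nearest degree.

Convert each endpoint to a unit vector on the sphere (x = cos φ cos λ, y = cos φ sin λ, z = sin φ).
The central angle between the endpoints is δ = arccos(p₁·p₂) ≈ 1.276 rad (73.1°).
Interpolate at f = 5/6 with slerp weights a = sin((1−f)δ)/sin δ ≈ 0.221, b = sin(fδ)/sin δ ≈ 0.913.
p = a·p₁ + b·p₂ ≈ (0.436, 0.268, 0.859); φ = arcsin(p_z) ≈ 59.22°, λ = atan2(p_y, p_x) ≈ 31.63°.

≈ lat 59°, lon 32°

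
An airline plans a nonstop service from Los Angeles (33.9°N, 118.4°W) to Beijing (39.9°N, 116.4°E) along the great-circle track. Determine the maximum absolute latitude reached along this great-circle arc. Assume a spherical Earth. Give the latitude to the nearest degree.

The great circle lies in the plane with unit normal n̂ = (p₁ × p₂)/|p₁ × p₂|.
Here n̂_z ≈ -0.520; the vertex latitude is φ_max = arccos|n̂_z| ≈ 58.6°.
Check via Clairaut: cos φ_max = |cos φ₁| · sin C = cos(33.9°)·sin(38.8°) ≈ 0.520, again giving ≈ 58.6°.

≈ 59°N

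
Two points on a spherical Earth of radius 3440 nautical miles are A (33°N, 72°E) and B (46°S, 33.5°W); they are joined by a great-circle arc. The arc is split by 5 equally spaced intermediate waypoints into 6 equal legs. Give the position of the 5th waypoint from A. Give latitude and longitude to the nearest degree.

≈ (38°S, 8°W)

Convert each endpoint to a unit vector on the sphere (x = cos φ cos λ, y = cos φ sin λ, z = sin φ).
The central angle between the endpoints is δ = arccos(p₁·p₂) ≈ 2.150 rad (123.2°).
Interpolate at f = 5/6 with slerp weights a = sin((1−f)δ)/sin δ ≈ 0.419, b = sin(fδ)/sin δ ≈ 1.166.
p = a·p₁ + b·p₂ ≈ (0.784, -0.113, -0.610); φ = arcsin(p_z) ≈ -37.62°, λ = atan2(p_y, p_x) ≈ -8.18°.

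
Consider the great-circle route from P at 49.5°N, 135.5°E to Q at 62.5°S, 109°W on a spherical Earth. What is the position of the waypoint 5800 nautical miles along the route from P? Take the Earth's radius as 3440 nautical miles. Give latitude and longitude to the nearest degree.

Write both endpoints as unit vectors p₁, p₂ with components (cos φ cos λ, cos φ sin λ, sin φ).
The central angle between the endpoints is δ = arccos(p₁·p₂) ≈ 2.504 rad (143.5°). The total great-circle distance is δ·R ≈ 2.504 × 3440 ≈ 8614 nmi, so the target fraction is f = 5800/8614 ≈ 0.673.
Interpolate at f ≈ 0.673 with slerp weights a = sin((1−f)δ)/sin δ ≈ 1.226, b = sin(fδ)/sin δ ≈ 1.669.
p = a·p₁ + b·p₂ ≈ (-0.819, -0.171, -0.548); φ = arcsin(p_z) ≈ -33.23°, λ = atan2(p_y, p_x) ≈ -168.24°.

≈ 33°S, 168°W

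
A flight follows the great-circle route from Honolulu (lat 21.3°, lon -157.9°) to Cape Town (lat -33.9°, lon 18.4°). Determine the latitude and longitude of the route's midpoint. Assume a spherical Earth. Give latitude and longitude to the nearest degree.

≈ lat -59°, lon -131°

Write both endpoints as unit vectors p₁, p₂ with components (cos φ cos λ, cos φ sin λ, sin φ).
The central angle between the endpoints is δ = arccos(p₁·p₂) ≈ 2.914 rad (167.0°).
Interpolate at f = 1/2 with slerp weights a = sin((1−f)δ)/sin δ ≈ 4.411, b = sin(fδ)/sin δ ≈ 4.411.
p = a·p₁ + b·p₂ ≈ (-0.334, -0.391, -0.858); φ = arcsin(p_z) ≈ -59.09°, λ = atan2(p_y, p_x) ≈ -130.52°.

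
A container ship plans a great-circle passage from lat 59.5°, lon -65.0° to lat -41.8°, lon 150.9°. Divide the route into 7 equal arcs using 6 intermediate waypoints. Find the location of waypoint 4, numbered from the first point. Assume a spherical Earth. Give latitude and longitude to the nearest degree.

≈ lat 14°, lon -173°

Convert each endpoint to a unit vector on the sphere (x = cos φ cos λ, y = cos φ sin λ, z = sin φ).
The central angle between the endpoints is δ = arccos(p₁·p₂) ≈ 2.648 rad (151.7°).
Interpolate at f = 4/7 with slerp weights a = sin((1−f)δ)/sin δ ≈ 1.915, b = sin(fδ)/sin δ ≈ 2.108.
p = a·p₁ + b·p₂ ≈ (-0.963, -0.116, 0.244); φ = arcsin(p_z) ≈ 14.14°, λ = atan2(p_y, p_x) ≈ -173.12°.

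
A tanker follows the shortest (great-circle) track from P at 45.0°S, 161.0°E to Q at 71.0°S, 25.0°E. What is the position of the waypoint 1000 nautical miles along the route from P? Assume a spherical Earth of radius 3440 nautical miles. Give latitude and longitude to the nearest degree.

≈ 61°S, 152°E

Write both endpoints as unit vectors p₁, p₂ with components (cos φ cos λ, cos φ sin λ, sin φ).
The central angle between the endpoints is δ = arccos(p₁·p₂) ≈ 1.044 rad (59.8°). The total great-circle distance is δ·R ≈ 1.044 × 3440 ≈ 3591 nmi, so the target fraction is f = 1000/3591 ≈ 0.279.
Interpolate at f ≈ 0.279 with slerp weights a = sin((1−f)δ)/sin δ ≈ 0.791, b = sin(fδ)/sin δ ≈ 0.332.
p = a·p₁ + b·p₂ ≈ (-0.431, 0.228, -0.873); φ = arcsin(p_z) ≈ -60.81°, λ = atan2(p_y, p_x) ≈ 152.15°.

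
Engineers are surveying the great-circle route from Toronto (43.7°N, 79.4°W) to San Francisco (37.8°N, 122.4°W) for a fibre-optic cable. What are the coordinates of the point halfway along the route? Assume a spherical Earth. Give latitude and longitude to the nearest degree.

≈ 43°N, 102°W

Write both endpoints as unit vectors p₁, p₂ with components (cos φ cos λ, cos φ sin λ, sin φ).
The central angle between the endpoints is δ = arccos(p₁·p₂) ≈ 0.571 rad (32.7°).
Interpolate at f = 1/2 with slerp weights a = sin((1−f)δ)/sin δ ≈ 0.521, b = sin(fδ)/sin δ ≈ 0.521.
p = a·p₁ + b·p₂ ≈ (-0.151, -0.718, 0.679); φ = arcsin(p_z) ≈ 42.80°, λ = atan2(p_y, p_x) ≈ -101.90°.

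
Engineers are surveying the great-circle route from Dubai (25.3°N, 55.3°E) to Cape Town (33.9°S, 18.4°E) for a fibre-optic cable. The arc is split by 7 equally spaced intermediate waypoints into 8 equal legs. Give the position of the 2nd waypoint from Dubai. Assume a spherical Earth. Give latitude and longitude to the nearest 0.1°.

≈ 10.5°N, 46.0°E

Convert each endpoint to a unit vector on the sphere (x = cos φ cos λ, y = cos φ sin λ, z = sin φ).
The central angle between the endpoints is δ = arccos(p₁·p₂) ≈ 1.201 rad (68.8°).
Interpolate at f = 2/8 with slerp weights a = sin((1−f)δ)/sin δ ≈ 0.841, b = sin(fδ)/sin δ ≈ 0.317.
p = a·p₁ + b·p₂ ≈ (0.682, 0.708, 0.182); φ = arcsin(p_z) ≈ 10.51°, λ = atan2(p_y, p_x) ≈ 46.05°.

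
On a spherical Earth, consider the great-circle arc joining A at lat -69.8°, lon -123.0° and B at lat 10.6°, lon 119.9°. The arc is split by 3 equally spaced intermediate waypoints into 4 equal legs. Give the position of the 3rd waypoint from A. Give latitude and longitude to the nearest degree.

Write both endpoints as unit vectors p₁, p₂ with components (cos φ cos λ, cos φ sin λ, sin φ).
The central angle between the endpoints is δ = arccos(p₁·p₂) ≈ 1.904 rad (109.1°).
Interpolate at f = 3/4 with slerp weights a = sin((1−f)δ)/sin δ ≈ 0.485, b = sin(fδ)/sin δ ≈ 1.048.
p = a·p₁ + b·p₂ ≈ (-0.604, 0.752, -0.262); φ = arcsin(p_z) ≈ -15.22°, λ = atan2(p_y, p_x) ≈ 128.79°.

≈ lat -15°, lon 129°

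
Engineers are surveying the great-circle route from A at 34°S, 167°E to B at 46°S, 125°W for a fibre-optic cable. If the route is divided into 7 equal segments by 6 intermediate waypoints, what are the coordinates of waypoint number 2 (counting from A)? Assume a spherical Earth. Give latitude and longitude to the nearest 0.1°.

The haversine formula gives a central angle δ ≈ 0.905 rad (51.8°) between the endpoints.
Interpolate at f = 2/7 with slerp weights a = sin((1−f)δ)/sin δ ≈ 0.766, b = sin(fδ)/sin δ ≈ 0.325.
p = a·p₁ + b·p₂ ≈ (-0.748, -0.042, -0.662); φ = arcsin(p_z) ≈ -41.46°, λ = atan2(p_y, p_x) ≈ -176.77°.

≈ 41.5°S, 176.8°W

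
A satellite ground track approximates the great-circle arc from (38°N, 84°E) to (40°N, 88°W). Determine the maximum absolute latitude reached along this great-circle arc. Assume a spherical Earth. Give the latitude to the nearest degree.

≈ 85°N

The great circle lies in the plane with unit normal n̂ = (p₁ × p₂)/|p₁ × p₂|.
Here n̂_z ≈ -0.086; the vertex latitude is φ_max = arccos|n̂_z| ≈ 85.1°.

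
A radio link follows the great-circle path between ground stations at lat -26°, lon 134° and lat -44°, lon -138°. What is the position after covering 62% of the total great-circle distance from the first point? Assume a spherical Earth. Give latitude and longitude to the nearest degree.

Write both endpoints as unit vectors p₁, p₂ with components (cos φ cos λ, cos φ sin λ, sin φ).
The central angle between the endpoints is δ = arccos(p₁·p₂) ≈ 1.238 rad (70.9°).
Interpolate at f = 0.62 with slerp weights a = sin((1−f)δ)/sin δ ≈ 0.480, b = sin(fδ)/sin δ ≈ 0.735.
p = a·p₁ + b·p₂ ≈ (-0.692, -0.044, -0.721); φ = arcsin(p_z) ≈ -46.10°, λ = atan2(p_y, p_x) ≈ -176.40°.

≈ lat -46°, lon -176°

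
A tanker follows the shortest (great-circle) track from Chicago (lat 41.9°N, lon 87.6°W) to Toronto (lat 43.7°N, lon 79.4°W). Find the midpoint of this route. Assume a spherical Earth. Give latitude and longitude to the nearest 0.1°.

Convert each endpoint to a unit vector on the sphere (x = cos φ cos λ, y = cos φ sin λ, z = sin φ).
The central angle between the endpoints is δ = arccos(p₁·p₂) ≈ 0.110 rad (6.3°).
Interpolate at f = 1/2 with slerp weights a = sin((1−f)δ)/sin δ ≈ 0.501, b = sin(fδ)/sin δ ≈ 0.501.
p = a·p₁ + b·p₂ ≈ (0.082, -0.728, 0.680); φ = arcsin(p_z) ≈ 42.87°, λ = atan2(p_y, p_x) ≈ -83.56°.

≈ lat 42.9°N, lon 83.6°W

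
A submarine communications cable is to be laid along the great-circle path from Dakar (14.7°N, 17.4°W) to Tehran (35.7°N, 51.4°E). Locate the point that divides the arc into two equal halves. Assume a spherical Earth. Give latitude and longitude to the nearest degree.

≈ 30°N, 14°E

Write both endpoints as unit vectors p₁, p₂ with components (cos φ cos λ, cos φ sin λ, sin φ).
The central angle between the endpoints is δ = arccos(p₁·p₂) ≈ 1.124 rad (64.4°).
Interpolate at f = 1/2 with slerp weights a = sin((1−f)δ)/sin δ ≈ 0.591, b = sin(fδ)/sin δ ≈ 0.591.
p = a·p₁ + b·p₂ ≈ (0.845, 0.204, 0.495); φ = arcsin(p_z) ≈ 29.65°, λ = atan2(p_y, p_x) ≈ 13.58°.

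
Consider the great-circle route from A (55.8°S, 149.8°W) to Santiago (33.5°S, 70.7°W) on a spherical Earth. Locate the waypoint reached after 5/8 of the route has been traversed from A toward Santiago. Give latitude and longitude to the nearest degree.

The haversine formula gives a central angle δ ≈ 0.994 rad (57.0°) between the endpoints.
Interpolate at f = 5/8 with slerp weights a = sin((1−f)δ)/sin δ ≈ 0.435, b = sin(fδ)/sin δ ≈ 0.694.
p = a·p₁ + b·p₂ ≈ (-0.020, -0.669, -0.743); φ = arcsin(p_z) ≈ -47.96°, λ = atan2(p_y, p_x) ≈ -91.68°.

≈ (48°S, 92°W)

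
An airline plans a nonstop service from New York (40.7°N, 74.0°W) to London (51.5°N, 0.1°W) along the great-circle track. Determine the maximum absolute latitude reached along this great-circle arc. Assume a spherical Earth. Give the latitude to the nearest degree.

≈ 54°N

The great circle lies in the plane with unit normal n̂ = (p₁ × p₂)/|p₁ × p₂|.
Here n̂_z ≈ +0.591; the vertex latitude is φ_max = arccos|n̂_z| ≈ 53.8°.
Check via Clairaut: cos φ_max = |cos φ₁| · sin C = cos(40.7°)·sin(51.2°) ≈ 0.591, again giving ≈ 53.8°.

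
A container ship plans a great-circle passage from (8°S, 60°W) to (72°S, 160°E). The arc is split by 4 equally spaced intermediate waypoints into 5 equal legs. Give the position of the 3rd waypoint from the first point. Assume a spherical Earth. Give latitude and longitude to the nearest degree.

≈ (63°S, 82°W)

Write both endpoints as unit vectors p₁, p₂ with components (cos φ cos λ, cos φ sin λ, sin φ).
The central angle between the endpoints is δ = arccos(p₁·p₂) ≈ 1.673 rad (95.9°).
Interpolate at f = 3/5 with slerp weights a = sin((1−f)δ)/sin δ ≈ 0.624, b = sin(fδ)/sin δ ≈ 0.848.
p = a·p₁ + b·p₂ ≈ (0.063, -0.445, -0.893); φ = arcsin(p_z) ≈ -63.28°, λ = atan2(p_y, p_x) ≈ -82.00°.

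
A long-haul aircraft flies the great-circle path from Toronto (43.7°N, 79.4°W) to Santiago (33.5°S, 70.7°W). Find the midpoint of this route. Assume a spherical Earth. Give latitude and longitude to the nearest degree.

Convert each endpoint to a unit vector on the sphere (x = cos φ cos λ, y = cos φ sin λ, z = sin φ).
The central angle between the endpoints is δ = arccos(p₁·p₂) ≈ 1.355 rad (77.6°).
Interpolate at f = 1/2 with slerp weights a = sin((1−f)δ)/sin δ ≈ 0.642, b = sin(fδ)/sin δ ≈ 0.642.
p = a·p₁ + b·p₂ ≈ (0.262, -0.961, 0.089); φ = arcsin(p_z) ≈ 5.11°, λ = atan2(p_y, p_x) ≈ -74.74°.

≈ (5°N, 75°W)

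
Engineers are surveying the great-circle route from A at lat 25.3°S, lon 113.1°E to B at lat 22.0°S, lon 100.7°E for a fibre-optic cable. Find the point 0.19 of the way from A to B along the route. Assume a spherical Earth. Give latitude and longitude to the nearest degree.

≈ lat 25°S, lon 111°E

Write both endpoints as unit vectors p₁, p₂ with components (cos φ cos λ, cos φ sin λ, sin φ).
The central angle between the endpoints is δ = arccos(p₁·p₂) ≈ 0.206 rad (11.8°).
Interpolate at f = 0.19 with slerp weights a = sin((1−f)δ)/sin δ ≈ 0.812, b = sin(fδ)/sin δ ≈ 0.191.
p = a·p₁ + b·p₂ ≈ (-0.321, 0.850, -0.419); φ = arcsin(p_z) ≈ -24.75°, λ = atan2(p_y, p_x) ≈ 110.70°.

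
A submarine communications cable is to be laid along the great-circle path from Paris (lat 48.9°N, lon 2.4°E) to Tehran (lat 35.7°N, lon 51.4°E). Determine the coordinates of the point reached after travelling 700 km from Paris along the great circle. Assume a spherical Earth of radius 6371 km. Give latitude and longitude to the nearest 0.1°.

Write both endpoints as unit vectors p₁, p₂ with components (cos φ cos λ, cos φ sin λ, sin φ).
The central angle between the endpoints is δ = arccos(p₁·p₂) ≈ 0.660 rad (37.8°). The total great-circle distance is δ·R ≈ 0.660 × 6371 ≈ 4205 km, so the target fraction is f = 700/4205 ≈ 0.166.
Interpolate at f ≈ 0.166 with slerp weights a = sin((1−f)δ)/sin δ ≈ 0.853, b = sin(fδ)/sin δ ≈ 0.179.
p = a·p₁ + b·p₂ ≈ (0.651, 0.137, 0.747); φ = arcsin(p_z) ≈ 48.32°, λ = atan2(p_y, p_x) ≈ 11.89°.

≈ lat 48.3°N, lon 11.9°E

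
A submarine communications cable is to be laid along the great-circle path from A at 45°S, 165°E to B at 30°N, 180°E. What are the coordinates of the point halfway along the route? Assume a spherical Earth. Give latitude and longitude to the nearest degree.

The haversine formula gives a central angle δ ≈ 1.331 rad (76.2°) between the endpoints.
Interpolate at f = 1/2 with slerp weights a = sin((1−f)δ)/sin δ ≈ 0.636, b = sin(fδ)/sin δ ≈ 0.636.
p = a·p₁ + b·p₂ ≈ (-0.984, 0.116, -0.132); φ = arcsin(p_z) ≈ -7.56°, λ = atan2(p_y, p_x) ≈ 173.26°.

≈ 8°S, 173°E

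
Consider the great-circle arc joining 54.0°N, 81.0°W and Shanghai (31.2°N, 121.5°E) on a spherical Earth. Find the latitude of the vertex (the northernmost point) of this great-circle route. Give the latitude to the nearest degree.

≈ 79°N

The great circle lies in the plane with unit normal n̂ = (p₁ × p₂)/|p₁ × p₂|.
Here n̂_z ≈ -0.193; the vertex latitude is φ_max = arccos|n̂_z| ≈ 78.9°.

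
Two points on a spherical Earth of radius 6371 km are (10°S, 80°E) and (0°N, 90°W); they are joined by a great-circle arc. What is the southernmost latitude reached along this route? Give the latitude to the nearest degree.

The great circle lies in the plane with unit normal n̂ = (p₁ × p₂)/|p₁ × p₂|.
Here n̂_z ≈ -0.702; the vertex latitude is φ_max = arccos|n̂_z| ≈ 45.4°.

≈ 45°S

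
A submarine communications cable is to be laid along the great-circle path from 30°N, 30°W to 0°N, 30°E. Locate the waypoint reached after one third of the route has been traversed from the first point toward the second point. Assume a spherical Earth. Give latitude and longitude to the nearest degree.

≈ 22°N, 8°W

Convert each endpoint to a unit vector on the sphere (x = cos φ cos λ, y = cos φ sin λ, z = sin φ).
The central angle between the endpoints is δ = arccos(p₁·p₂) ≈ 1.123 rad (64.3°).
Interpolate at f = 1/3 with slerp weights a = sin((1−f)δ)/sin δ ≈ 0.755, b = sin(fδ)/sin δ ≈ 0.406.
p = a·p₁ + b·p₂ ≈ (0.918, -0.124, 0.378); φ = arcsin(p_z) ≈ 22.18°, λ = atan2(p_y, p_x) ≈ -7.71°.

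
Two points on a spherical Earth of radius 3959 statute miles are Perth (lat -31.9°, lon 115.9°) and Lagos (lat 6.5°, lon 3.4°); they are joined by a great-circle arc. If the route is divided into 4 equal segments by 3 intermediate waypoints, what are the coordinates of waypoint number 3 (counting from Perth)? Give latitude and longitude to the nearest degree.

≈ lat -8°, lon 27°

Convert each endpoint to a unit vector on the sphere (x = cos φ cos λ, y = cos φ sin λ, z = sin φ).
The central angle between the endpoints is δ = arccos(p₁·p₂) ≈ 1.963 rad (112.5°).
Interpolate at f = 3/4 with slerp weights a = sin((1−f)δ)/sin δ ≈ 0.510, b = sin(fδ)/sin δ ≈ 1.077.
p = a·p₁ + b·p₂ ≈ (0.879, 0.453, -0.148); φ = arcsin(p_z) ≈ -8.49°, λ = atan2(p_y, p_x) ≈ 27.27°.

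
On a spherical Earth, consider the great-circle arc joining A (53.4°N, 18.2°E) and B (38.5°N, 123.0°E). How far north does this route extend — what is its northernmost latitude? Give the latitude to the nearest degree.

≈ 61°N

The great circle lies in the plane with unit normal n̂ = (p₁ × p₂)/|p₁ × p₂|.
Here n̂_z ≈ +0.488; the vertex latitude is φ_max = arccos|n̂_z| ≈ 60.8°.
Check via Clairaut: cos φ_max = |cos φ₁| · sin C = cos(53.4°)·sin(54.9°) ≈ 0.488, again giving ≈ 60.8°.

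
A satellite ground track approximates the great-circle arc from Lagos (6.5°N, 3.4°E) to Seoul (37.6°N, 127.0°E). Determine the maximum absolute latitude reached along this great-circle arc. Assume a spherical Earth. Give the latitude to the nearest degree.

≈ 45°N

The great circle lies in the plane with unit normal n̂ = (p₁ × p₂)/|p₁ × p₂|.
Here n̂_z ≈ +0.705; the vertex latitude is φ_max = arccos|n̂_z| ≈ 45.2°.
Check via Clairaut: cos φ_max = |cos φ₁| · sin C = cos(6.5°)·sin(45.2°) ≈ 0.705, again giving ≈ 45.2°.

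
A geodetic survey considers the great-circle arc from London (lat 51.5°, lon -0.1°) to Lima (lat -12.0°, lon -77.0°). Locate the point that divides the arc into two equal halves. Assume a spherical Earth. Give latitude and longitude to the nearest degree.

≈ lat 24°, lon -49°

Convert each endpoint to a unit vector on the sphere (x = cos φ cos λ, y = cos φ sin λ, z = sin φ).
The central angle between the endpoints is δ = arccos(p₁·p₂) ≈ 1.596 rad (91.4°).
Interpolate at f = 1/2 with slerp weights a = sin((1−f)δ)/sin δ ≈ 0.716, b = sin(fδ)/sin δ ≈ 0.716.
p = a·p₁ + b·p₂ ≈ (0.603, -0.683, 0.411); φ = arcsin(p_z) ≈ 24.30°, λ = atan2(p_y, p_x) ≈ -48.55°.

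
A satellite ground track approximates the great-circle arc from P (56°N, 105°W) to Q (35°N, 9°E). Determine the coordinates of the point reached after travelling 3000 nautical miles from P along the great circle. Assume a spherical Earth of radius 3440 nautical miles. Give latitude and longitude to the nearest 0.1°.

Convert each endpoint to a unit vector on the sphere (x = cos φ cos λ, y = cos φ sin λ, z = sin φ).
The central angle between the endpoints is δ = arccos(p₁·p₂) ≈ 1.277 rad (73.2°). The total great-circle distance is δ·R ≈ 1.277 × 3440 ≈ 4394 nmi, so the target fraction is f = 3000/4394 ≈ 0.683.
Interpolate at f ≈ 0.683 with slerp weights a = sin((1−f)δ)/sin δ ≈ 0.412, b = sin(fδ)/sin δ ≈ 0.800.
p = a·p₁ + b·p₂ ≈ (0.588, -0.120, 0.800); φ = arcsin(p_z) ≈ 53.16°, λ = atan2(p_y, p_x) ≈ -11.54°.

≈ (53.2°N, 11.5°W)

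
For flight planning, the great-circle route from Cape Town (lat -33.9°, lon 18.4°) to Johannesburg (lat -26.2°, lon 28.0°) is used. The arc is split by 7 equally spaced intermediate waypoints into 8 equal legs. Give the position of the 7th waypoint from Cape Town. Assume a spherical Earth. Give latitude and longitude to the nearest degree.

Write both endpoints as unit vectors p₁, p₂ with components (cos φ cos λ, cos φ sin λ, sin φ).
The central angle between the endpoints is δ = arccos(p₁·p₂) ≈ 0.198 rad (11.3°).
Interpolate at f = 7/8 with slerp weights a = sin((1−f)δ)/sin δ ≈ 0.126, b = sin(fδ)/sin δ ≈ 0.876.
p = a·p₁ + b·p₂ ≈ (0.793, 0.402, -0.457); φ = arcsin(p_z) ≈ -27.20°, λ = atan2(p_y, p_x) ≈ 26.88°.

≈ lat -27°, lon 27°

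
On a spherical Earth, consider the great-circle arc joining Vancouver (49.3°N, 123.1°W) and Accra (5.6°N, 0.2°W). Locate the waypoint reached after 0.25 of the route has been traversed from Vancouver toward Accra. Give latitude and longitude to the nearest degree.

From cos δ = sin φ₁ sin φ₂ + cos φ₁ cos φ₂ cos Δλ, the central angle is δ ≈ 1.853 rad (106.2°).
Interpolate at f = 0.25 with slerp weights a = sin((1−f)δ)/sin δ ≈ 1.024, b = sin(fδ)/sin δ ≈ 0.465.
p = a·p₁ + b·p₂ ≈ (0.098, -0.561, 0.822); φ = arcsin(p_z) ≈ 55.27°, λ = atan2(p_y, p_x) ≈ -80.06°.

≈ 55°N, 80°W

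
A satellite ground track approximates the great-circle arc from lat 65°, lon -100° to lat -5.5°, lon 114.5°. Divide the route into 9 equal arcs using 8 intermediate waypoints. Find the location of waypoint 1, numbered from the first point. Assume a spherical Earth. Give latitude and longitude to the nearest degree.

Convert each endpoint to a unit vector on the sphere (x = cos φ cos λ, y = cos φ sin λ, z = sin φ).
The central angle between the endpoints is δ = arccos(p₁·p₂) ≈ 2.019 rad (115.7°).
Interpolate at f = 1/9 with slerp weights a = sin((1−f)δ)/sin δ ≈ 1.082, b = sin(fδ)/sin δ ≈ 0.247.
p = a·p₁ + b·p₂ ≈ (-0.181, -0.227, 0.957); φ = arcsin(p_z) ≈ 73.13°, λ = atan2(p_y, p_x) ≈ -128.65°.

≈ lat 73°, lon -129°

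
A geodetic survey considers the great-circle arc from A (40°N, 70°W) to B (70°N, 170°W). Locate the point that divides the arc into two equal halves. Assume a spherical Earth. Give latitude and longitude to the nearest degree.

Convert each endpoint to a unit vector on the sphere (x = cos φ cos λ, y = cos φ sin λ, z = sin φ).
The central angle between the endpoints is δ = arccos(p₁·p₂) ≈ 0.978 rad (56.0°).
Interpolate at f = 1/2 with slerp weights a = sin((1−f)δ)/sin δ ≈ 0.566, b = sin(fδ)/sin δ ≈ 0.566.
p = a·p₁ + b·p₂ ≈ (-0.042, -0.441, 0.896); φ = arcsin(p_z) ≈ 63.68°, λ = atan2(p_y, p_x) ≈ -95.48°.

≈ (64°N, 95°W)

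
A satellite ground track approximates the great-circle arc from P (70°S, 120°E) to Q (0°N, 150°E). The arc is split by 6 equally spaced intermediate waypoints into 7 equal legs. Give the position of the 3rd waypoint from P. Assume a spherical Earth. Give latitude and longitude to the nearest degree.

Write both endpoints as unit vectors p₁, p₂ with components (cos φ cos λ, cos φ sin λ, sin φ).
The central angle between the endpoints is δ = arccos(p₁·p₂) ≈ 1.270 rad (72.8°).
Interpolate at f = 3/7 with slerp weights a = sin((1−f)δ)/sin δ ≈ 0.695, b = sin(fδ)/sin δ ≈ 0.542.
p = a·p₁ + b·p₂ ≈ (-0.588, 0.477, -0.653); φ = arcsin(p_z) ≈ -40.77°, λ = atan2(p_y, p_x) ≈ 140.97°.

≈ (41°S, 141°E)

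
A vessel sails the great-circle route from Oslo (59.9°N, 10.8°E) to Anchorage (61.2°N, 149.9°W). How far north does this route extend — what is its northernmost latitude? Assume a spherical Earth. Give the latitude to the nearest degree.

The great circle lies in the plane with unit normal n̂ = (p₁ × p₂)/|p₁ × p₂|.
Here n̂_z ≈ -0.094; the vertex latitude is φ_max = arccos|n̂_z| ≈ 84.6°.
Check via Clairaut: cos φ_max = |cos φ₁| · sin C = cos(59.9°)·sin(10.8°) ≈ 0.094, again giving ≈ 84.6°.

≈ 85°N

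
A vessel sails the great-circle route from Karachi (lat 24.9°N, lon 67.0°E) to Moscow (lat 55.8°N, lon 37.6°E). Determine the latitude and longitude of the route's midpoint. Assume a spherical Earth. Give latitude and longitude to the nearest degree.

Write both endpoints as unit vectors p₁, p₂ with components (cos φ cos λ, cos φ sin λ, sin φ).
The central angle between the endpoints is δ = arccos(p₁·p₂) ≈ 0.656 rad (37.6°).
Interpolate at f = 1/2 with slerp weights a = sin((1−f)δ)/sin δ ≈ 0.528, b = sin(fδ)/sin δ ≈ 0.528.
p = a·p₁ + b·p₂ ≈ (0.422, 0.622, 0.659); φ = arcsin(p_z) ≈ 41.24°, λ = atan2(p_y, p_x) ≈ 55.82°.

≈ lat 41°N, lon 56°E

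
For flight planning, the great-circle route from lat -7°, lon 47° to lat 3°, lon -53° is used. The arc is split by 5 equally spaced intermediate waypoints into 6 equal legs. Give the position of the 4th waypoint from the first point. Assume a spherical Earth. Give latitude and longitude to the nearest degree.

≈ lat -1°, lon -20°

The haversine formula gives a central angle δ ≈ 1.750 rad (100.3°) between the endpoints.
Interpolate at f = 4/6 with slerp weights a = sin((1−f)δ)/sin δ ≈ 0.560, b = sin(fδ)/sin δ ≈ 0.935.
p = a·p₁ + b·p₂ ≈ (0.941, -0.339, -0.019); φ = arcsin(p_z) ≈ -1.11°, λ = atan2(p_y, p_x) ≈ -19.81°.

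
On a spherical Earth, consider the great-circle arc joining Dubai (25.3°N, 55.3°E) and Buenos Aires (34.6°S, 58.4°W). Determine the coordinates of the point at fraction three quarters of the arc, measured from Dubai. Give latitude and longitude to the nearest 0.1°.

≈ (24.6°S, 24.8°W)

Convert each endpoint to a unit vector on the sphere (x = cos φ cos λ, y = cos φ sin λ, z = sin φ).
The central angle between the endpoints is δ = arccos(p₁·p₂) ≈ 2.143 rad (122.8°).
Interpolate at f = 3/4 with slerp weights a = sin((1−f)δ)/sin δ ≈ 0.607, b = sin(fδ)/sin δ ≈ 1.189.
p = a·p₁ + b·p₂ ≈ (0.825, -0.382, -0.416); φ = arcsin(p_z) ≈ -24.55°, λ = atan2(p_y, p_x) ≈ -24.84°.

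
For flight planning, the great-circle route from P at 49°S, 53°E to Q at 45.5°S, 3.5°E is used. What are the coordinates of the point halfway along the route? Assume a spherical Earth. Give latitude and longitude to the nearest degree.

≈ 50°S, 27°E

Convert each endpoint to a unit vector on the sphere (x = cos φ cos λ, y = cos φ sin λ, z = sin φ).
The central angle between the endpoints is δ = arccos(p₁·p₂) ≈ 0.579 rad (33.2°).
Interpolate at f = 1/2 with slerp weights a = sin((1−f)δ)/sin δ ≈ 0.522, b = sin(fδ)/sin δ ≈ 0.522.
p = a·p₁ + b·p₂ ≈ (0.571, 0.296, -0.766); φ = arcsin(p_z) ≈ -49.98°, λ = atan2(p_y, p_x) ≈ 27.38°.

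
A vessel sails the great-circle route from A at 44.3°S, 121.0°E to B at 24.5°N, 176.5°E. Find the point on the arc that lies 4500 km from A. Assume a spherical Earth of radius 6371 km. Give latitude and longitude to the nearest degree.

≈ 13°S, 151°E

Convert each endpoint to a unit vector on the sphere (x = cos φ cos λ, y = cos φ sin λ, z = sin φ).
The central angle between the endpoints is δ = arccos(p₁·p₂) ≈ 1.491 rad (85.5°). The total great-circle distance is δ·R ≈ 1.491 × 6371 ≈ 9502 km, so the target fraction is f = 4500/9502 ≈ 0.474.
Interpolate at f ≈ 0.474 with slerp weights a = sin((1−f)δ)/sin δ ≈ 0.709, b = sin(fδ)/sin δ ≈ 0.651.
p = a·p₁ + b·p₂ ≈ (-0.853, 0.471, -0.225); φ = arcsin(p_z) ≈ -13.02°, λ = atan2(p_y, p_x) ≈ 151.08°.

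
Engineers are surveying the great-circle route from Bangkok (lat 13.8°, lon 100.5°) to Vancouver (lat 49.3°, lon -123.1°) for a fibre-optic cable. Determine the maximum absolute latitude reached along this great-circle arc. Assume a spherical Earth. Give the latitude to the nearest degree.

≈ 63°

The great circle lies in the plane with unit normal n̂ = (p₁ × p₂)/|p₁ × p₂|.
Here n̂_z ≈ +0.455; the vertex latitude is φ_max = arccos|n̂_z| ≈ 63.0°.
Check via Clairaut: cos φ_max = |cos φ₁| · sin C = cos(13.8°)·sin(27.9°) ≈ 0.455, again giving ≈ 63.0°.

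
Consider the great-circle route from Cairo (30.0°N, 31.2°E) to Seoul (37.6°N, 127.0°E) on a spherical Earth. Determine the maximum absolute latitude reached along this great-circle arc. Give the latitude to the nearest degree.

≈ 45°N

The great circle lies in the plane with unit normal n̂ = (p₁ × p₂)/|p₁ × p₂|.
Here n̂_z ≈ +0.702; the vertex latitude is φ_max = arccos|n̂_z| ≈ 45.4°.
Check via Clairaut: cos φ_max = |cos φ₁| · sin C = cos(30.0°)·sin(54.2°) ≈ 0.702, again giving ≈ 45.4°.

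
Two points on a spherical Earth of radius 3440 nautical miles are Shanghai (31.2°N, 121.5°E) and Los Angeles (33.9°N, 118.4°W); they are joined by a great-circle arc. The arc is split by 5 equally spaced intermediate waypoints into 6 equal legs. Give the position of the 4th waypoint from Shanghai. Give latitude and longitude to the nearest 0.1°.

From cos δ = sin φ₁ sin φ₂ + cos φ₁ cos φ₂ cos Δλ, the central angle is δ ≈ 1.638 rad (93.8°).
Interpolate at f = 4/6 with slerp weights a = sin((1−f)δ)/sin δ ≈ 0.520, b = sin(fδ)/sin δ ≈ 0.890.
p = a·p₁ + b·p₂ ≈ (-0.584, -0.270, 0.766); φ = arcsin(p_z) ≈ 49.97°, λ = atan2(p_y, p_x) ≈ -155.19°.

≈ 50.0°N, 155.2°W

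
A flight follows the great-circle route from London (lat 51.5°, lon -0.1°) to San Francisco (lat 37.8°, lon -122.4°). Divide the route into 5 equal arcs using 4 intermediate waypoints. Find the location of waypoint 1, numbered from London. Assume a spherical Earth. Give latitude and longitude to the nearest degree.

Convert each endpoint to a unit vector on the sphere (x = cos φ cos λ, y = cos φ sin λ, z = sin φ).
The central angle between the endpoints is δ = arccos(p₁·p₂) ≈ 1.352 rad (77.5°).
Interpolate at f = 1/5 with slerp weights a = sin((1−f)δ)/sin δ ≈ 0.904, b = sin(fδ)/sin δ ≈ 0.274.
p = a·p₁ + b·p₂ ≈ (0.447, -0.184, 0.875); φ = arcsin(p_z) ≈ 61.10°, λ = atan2(p_y, p_x) ≈ -22.32°.

≈ lat 61°, lon -22°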